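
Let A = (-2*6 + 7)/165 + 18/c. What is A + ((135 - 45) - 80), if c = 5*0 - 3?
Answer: 131/33 ≈ 3.9697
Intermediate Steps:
c = -3 (c = 0 - 3 = -3)
A = -199/33 (A = (-2*6 + 7)/165 + 18/(-3) = (-12 + 7)*(1/165) + 18*(-1/3) = -5*1/165 - 6 = -1/33 - 6 = -199/33 ≈ -6.0303)
A + ((135 - 45) - 80) = -199/33 + ((135 - 45) - 80) = -199/33 + (90 - 80) = -199/33 + 10 = 131/33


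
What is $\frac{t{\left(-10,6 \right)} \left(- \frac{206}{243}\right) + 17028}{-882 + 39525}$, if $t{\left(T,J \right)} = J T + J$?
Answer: $\frac{153664}{347787} \approx 0.44183$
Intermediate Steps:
$t{\left(T,J \right)} = J + J T$
$\frac{t{\left(-10,6 \right)} \left(- \frac{206}{243}\right) + 17028}{-882 + 39525} = \frac{6 \left(1 - 10\right) \left(- \frac{206}{243}\right) + 17028}{-882 + 39525} = \frac{6 \left(-9\right) \left(\left(-206\right) \frac{1}{243}\right) + 17028}{38643} = \left(\left(-54\right) \left(- \frac{206}{243}\right) + 17028\right) \frac{1}{38643} = \left(\frac{412}{9} + 17028\right) \frac{1}{38643} = \frac{153664}{9} \cdot \frac{1}{38643} = \frac{153664}{347787}$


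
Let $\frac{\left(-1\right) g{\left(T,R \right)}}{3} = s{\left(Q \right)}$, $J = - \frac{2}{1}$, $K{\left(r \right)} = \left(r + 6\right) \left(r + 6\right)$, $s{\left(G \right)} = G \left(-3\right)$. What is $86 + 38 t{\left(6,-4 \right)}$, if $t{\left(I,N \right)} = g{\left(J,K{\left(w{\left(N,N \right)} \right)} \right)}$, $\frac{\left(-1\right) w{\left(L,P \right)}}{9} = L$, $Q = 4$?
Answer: $1454$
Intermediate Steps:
$w{\left(L,P \right)} = - 9 L$
$s{\left(G \right)} = - 3 G$
$K{\left(r \right)} = \left(6 + r\right)^{2}$ ($K{\left(r \right)} = \left(6 + r\right) \left(6 + r\right) = \left(6 + r\right)^{2}$)
$J = -2$ ($J = \left(-2\right) 1 = -2$)
$g{\left(T,R \right)} = 36$ ($g{\left(T,R \right)} = - 3 \left(\left(-3\right) 4\right) = \left(-3\right) \left(-12\right) = 36$)
$t{\left(I,N \right)} = 36$
$86 + 38 t{\left(6,-4 \right)} = 86 + 38 \cdot 36 = 86 + 1368 = 1454$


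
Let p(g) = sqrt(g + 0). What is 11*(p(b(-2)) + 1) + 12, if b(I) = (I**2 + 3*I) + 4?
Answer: 23 + 11*sqrt(2) ≈ 38.556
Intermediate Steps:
b(I) = 4 + I**2 + 3*I
p(g) = sqrt(g)
11*(p(b(-2)) + 1) + 12 = 11*(sqrt(4 + (-2)**2 + 3*(-2)) + 1) + 12 = 11*(sqrt(4 + 4 - 6) + 1) + 12 = 11*(sqrt(2) + 1) + 12 = 11*(1 + sqrt(2)) + 12 = (11 + 11*sqrt(2)) + 12 = 23 + 11*sqrt(2)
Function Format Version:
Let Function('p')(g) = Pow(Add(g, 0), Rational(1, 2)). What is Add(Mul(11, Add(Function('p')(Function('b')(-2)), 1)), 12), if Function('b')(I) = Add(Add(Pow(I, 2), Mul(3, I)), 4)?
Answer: Add(23, Mul(11, Pow(2, Rational(1, 2)))) ≈ 38.556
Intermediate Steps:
Function('b')(I) = Add(4, Pow(I, 2), Mul(3, I))
Function('p')(g) = Pow(g, Rational(1, 2))
Add(Mul(11, Add(Function('p')(Function('b')(-2)), 1)), 12) = Add(Mul(11, Add(Pow(Add(4, Pow(-2, 2), Mul(3, -2)), Rational(1, 2)), 1)), 12) = Add(Mul(11, Add(Pow(Add(4, 4, -6), Rational(1, 2)), 1)), 12) = Add(Mul(11, Add(Pow(2, Rational(1, 2)), 1)), 12) = Add(Mul(11, Add(1, Pow(2, Rational(1, 2)))), 12) = Add(Add(11, Mul(11, Pow(2, Rational(1, 2)))), 12) = Add(23, Mul(11, Pow(2, Rational(1, 2))))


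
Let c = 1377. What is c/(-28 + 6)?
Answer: -1377/22 ≈ -62.591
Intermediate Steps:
c/(-28 + 6) = 1377/(-28 + 6) = 1377/(-22) = -1/22*1377 = -1377/22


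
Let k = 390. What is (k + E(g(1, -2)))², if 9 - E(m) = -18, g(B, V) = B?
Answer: 173889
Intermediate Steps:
E(m) = 27 (E(m) = 9 - 1*(-18) = 9 + 18 = 27)
(k + E(g(1, -2)))² = (390 + 27)² = 417² = 173889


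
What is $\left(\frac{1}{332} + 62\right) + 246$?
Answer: $\frac{102257}{332} \approx 308.0$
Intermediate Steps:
$\left(\frac{1}{332} + 62\right) + 246 = \frac{20585}{332} + 246 = \frac{102257}{332}$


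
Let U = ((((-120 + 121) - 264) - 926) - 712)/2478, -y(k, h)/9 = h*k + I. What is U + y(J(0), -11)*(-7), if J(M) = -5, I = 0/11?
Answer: 8584369/2478 ≈ 3464.2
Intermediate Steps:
I = 0 (I = 0*(1/11) = 0)
y(k, h) = -9*h*k (y(k, h) = -9*(h*k + 0) = -9*h*k)
U = -1901/2478 (U = (((1 - 264) - 926) - 712)*(1/2478) = ((-263 - 926) - 712)*(1/2478) = (-1189 - 712)*(1/2478) = -1901*1/2478 = -1901/2478 ≈ -0.76715)
U + y(J(0), -11)*(-7) = -1901/2478 - 9*(-11)*(-5)*(-7) = -1901/2478 - 495*(-7) = -1901/2478 + 3465 = 8584369/2478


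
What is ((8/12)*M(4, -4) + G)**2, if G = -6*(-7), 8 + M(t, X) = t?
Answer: 13924/9 ≈ 1547.1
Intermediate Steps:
M(t, X) = -8 + t
G = 42
((8/12)*M(4, -4) + G)**2 = ((8/12)*(-8 + 4) + 42)**2 = ((8*(1/12))*(-4) + 42)**2 = ((2/3)*(-4) + 42)**2 = (-8/3 + 42)**2 = (118/3)**2 = 13924/9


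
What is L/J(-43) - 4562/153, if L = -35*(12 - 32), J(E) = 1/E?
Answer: -4609862/153 ≈ -30130.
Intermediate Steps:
L = 700 (L = -35*(-20) = 700)
L/J(-43) - 4562/153 = 700/(1/(-43)) - 4562/153 = 700/(-1/43) - 4562*1/153 = 700*(-43) - 4562/153 = -30100 - 4562/153 = -4609862/153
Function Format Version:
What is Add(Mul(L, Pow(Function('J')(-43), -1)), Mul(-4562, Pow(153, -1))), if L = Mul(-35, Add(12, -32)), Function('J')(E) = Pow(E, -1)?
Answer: Rational(-4609862, 153) ≈ -30130.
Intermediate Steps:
L = 700 (L = Mul(-35, -20) = 700)
Add(Mul(L, Pow(Function('J')(-43), -1)), Mul(-4562, Pow(153, -1))) = Add(Mul(700, Pow(Pow(-43, -1), -1)), Mul(-4562, Pow(153, -1))) = Add(Mul(700, Pow(Rational(-1, 43), -1)), Mul(-4562, Rational(1, 153))) = Add(Mul(700, -43), Rational(-4562, 153)) = Add(-30100, Rational(-4562, 153)) = Rational(-4609862, 153)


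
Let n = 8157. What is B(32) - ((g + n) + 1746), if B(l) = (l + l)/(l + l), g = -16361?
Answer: 6459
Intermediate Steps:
B(l) = 1 (B(l) = (2*l)/((2*l)) = (2*l)*(1/(2*l)) = 1)
B(32) - ((g + n) + 1746) = 1 - ((-16361 + 8157) + 1746) = 1 - (-8204 + 1746) = 1 - 1*(-6458) = 1 + 6458 = 6459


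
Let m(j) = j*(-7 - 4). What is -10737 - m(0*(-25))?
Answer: -10737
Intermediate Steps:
m(j) = -11*j (m(j) = j*(-11) = -11*j)
-10737 - m(0*(-25)) = -10737 - (-11)*0*(-25) = -10737 - (-11)*0 = -10737 - 1*0 = -10737 + 0 = -10737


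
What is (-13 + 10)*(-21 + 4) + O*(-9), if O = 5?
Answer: 6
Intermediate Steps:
(-13 + 10)*(-21 + 4) + O*(-9) = (-13 + 10)*(-21 + 4) + 5*(-9) = -3*(-17) - 45 = 51 - 45 = 6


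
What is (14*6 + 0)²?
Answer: 7056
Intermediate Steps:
(14*6 + 0)² = (84 + 0)² = 84² = 7056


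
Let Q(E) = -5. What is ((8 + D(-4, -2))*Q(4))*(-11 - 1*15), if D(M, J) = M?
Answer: 520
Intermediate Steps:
((8 + D(-4, -2))*Q(4))*(-11 - 1*15) = ((8 - 4)*(-5))*(-11 - 1*15) = (4*(-5))*(-11 - 15) = -20*(-26) = 520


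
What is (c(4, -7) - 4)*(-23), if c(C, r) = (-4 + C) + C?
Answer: 0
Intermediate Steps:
c(C, r) = -4 + 2*C
(c(4, -7) - 4)*(-23) = ((-4 + 2*4) - 4)*(-23) = ((-4 + 8) - 4)*(-23) = (4 - 4)*(-23) = 0*(-23) = 0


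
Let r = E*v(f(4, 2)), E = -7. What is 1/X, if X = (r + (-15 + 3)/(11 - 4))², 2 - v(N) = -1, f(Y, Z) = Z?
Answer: 49/25281 ≈ 0.0019382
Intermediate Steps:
v(N) = 3 (v(N) = 2 - 1*(-1) = 2 + 1 = 3)
r = -21 (r = -7*3 = -21)
X = 25281/49 (X = (-21 + (-15 + 3)/(11 - 4))² = (-21 - 12/7)² = (-159/7)² = 25281/49 ≈ 515.94)
1/X = 1/(25281/49) = 49/25281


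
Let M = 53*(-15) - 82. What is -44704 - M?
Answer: -43827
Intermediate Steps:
M = -877 (M = -795 - 82 = -877)
-44704 - M = -44704 - 1*(-877) = -44704 + 877 = -43827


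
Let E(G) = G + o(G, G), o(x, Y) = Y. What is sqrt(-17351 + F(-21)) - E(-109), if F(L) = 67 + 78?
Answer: 218 + I*sqrt(17206) ≈ 218.0 + 131.17*I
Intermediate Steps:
F(L) = 145
E(G) = 2*G (E(G) = G + G = 2*G)
sqrt(-17351 + F(-21)) - E(-109) = sqrt(-17351 + 145) - 2*(-109) = sqrt(-17206) - 1*(-218) = I*sqrt(17206) + 218 = 218 + I*sqrt(17206)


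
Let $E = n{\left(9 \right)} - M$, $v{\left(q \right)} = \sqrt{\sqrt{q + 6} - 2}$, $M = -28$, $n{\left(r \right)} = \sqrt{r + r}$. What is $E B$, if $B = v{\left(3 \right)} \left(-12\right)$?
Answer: $-336 - 36 \sqrt{2} \approx -386.91$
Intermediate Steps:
$n{\left(r \right)} = \sqrt{2} \sqrt{r}$ ($n{\left(r \right)} = \sqrt{2 r} = \sqrt{2} \sqrt{r}$)
$v{\left(q \right)} = \sqrt{-2 + \sqrt{6 + q}}$ ($v{\left(q \right)} = \sqrt{\sqrt{6 + q} - 2} = \sqrt{-2 + \sqrt{6 + q}}$)
$B = -12$ ($B = \sqrt{-2 + \sqrt{6 + 3}} \left(-12\right) = \sqrt{-2 + \sqrt{9}} \left(-12\right) = \sqrt{-2 + 3} \left(-12\right) = \sqrt{1} \left(-12\right) = 1 \left(-12\right) = -12$)
$E = 28 + 3 \sqrt{2}$ ($E = \sqrt{2} \sqrt{9} - -28 = \sqrt{2} \cdot 3 + 28 = 3 \sqrt{2} + 28 = 28 + 3 \sqrt{2} \approx 32.243$)
$E B = \left(28 + 3 \sqrt{2}\right) \left(-12\right) = -336 - 36 \sqrt{2}$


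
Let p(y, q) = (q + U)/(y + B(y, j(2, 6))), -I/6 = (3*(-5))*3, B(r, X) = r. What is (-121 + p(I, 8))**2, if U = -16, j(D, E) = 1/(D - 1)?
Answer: 266897569/18225 ≈ 14645.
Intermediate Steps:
j(D, E) = 1/(-1 + D)
I = 270 (I = -6*3*(-5)*3 = -(-90)*3 = -6*(-45) = 270)
p(y, q) = (-16 + q)/(2*y) (p(y, q) = (q - 16)/(y + y) = (-16 + q)/((2*y)) = (-16 + q)*(1/(2*y)) = (-16 + q)/(2*y))
(-121 + p(I, 8))**2 = (-121 + (1/2)*(-16 + 8)/270)**2 = (-121 + (1/2)*(1/270)*(-8))**2 = (-121 - 2/135)**2 = (-16337/135)**2 = 266897569/18225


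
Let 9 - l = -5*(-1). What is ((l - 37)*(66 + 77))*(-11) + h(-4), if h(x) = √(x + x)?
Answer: 51909 + 2*I*√2 ≈ 51909.0 + 2.8284*I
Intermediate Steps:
l = 4 (l = 9 - (-5)*(-1) = 9 - 1*5 = 9 - 5 = 4)
h(x) = √2*√x (h(x) = √(2*x) = √2*√x)
((l - 37)*(66 + 77))*(-11) + h(-4) = ((4 - 37)*(66 + 77))*(-11) + √2*√(-4) = -33*143*(-11) + √2*(2*I) = -4719*(-11) + 2*I*√2 = 51909 + 2*I*√2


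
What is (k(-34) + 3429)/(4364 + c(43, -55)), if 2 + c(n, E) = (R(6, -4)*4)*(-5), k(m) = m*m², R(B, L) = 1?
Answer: -35875/4342 ≈ -8.2623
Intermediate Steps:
k(m) = m³
c(n, E) = -22 (c(n, E) = -2 + (1*4)*(-5) = -2 + 4*(-5) = -2 - 20 = -22)
(k(-34) + 3429)/(4364 + c(43, -55)) = ((-34)³ + 3429)/(4364 - 22) = (-39304 + 3429)/4342 = -35875*1/4342 = -35875/4342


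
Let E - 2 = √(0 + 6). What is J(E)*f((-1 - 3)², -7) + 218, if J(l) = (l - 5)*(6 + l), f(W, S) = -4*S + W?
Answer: -574 + 220*√6 ≈ -35.112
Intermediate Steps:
f(W, S) = W - 4*S
E = 2 + √6 (E = 2 + √(0 + 6) = 2 + √6 ≈ 4.4495)
J(l) = (-5 + l)*(6 + l)
J(E)*f((-1 - 3)², -7) + 218 = (-30 + (2 + √6) + (2 + √6)²)*((-1 - 3)² - 4*(-7)) + 218 = (-28 + √6 + (2 + √6)²)*((-4)² + 28) + 218 = (-28 + √6 + (2 + √6)²)*(16 + 28) + 218 = (-28 + √6 + (2 + √6)²)*44 + 218 = (-1232 + 44*√6 + 44*(2 + √6)²) + 218 = -1014 + 44*√6 + 44*(2 + √6)²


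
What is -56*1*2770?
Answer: -155120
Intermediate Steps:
-56*1*2770 = -56*2770 = -155120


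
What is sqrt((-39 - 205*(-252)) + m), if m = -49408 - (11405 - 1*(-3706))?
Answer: I*sqrt(12898) ≈ 113.57*I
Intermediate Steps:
m = -64519 (m = -49408 - (11405 + 3706) = -49408 - 1*15111 = -49408 - 15111 = -64519)
sqrt((-39 - 205*(-252)) + m) = sqrt((-39 - 205*(-252)) - 64519) = sqrt((-39 + 51660) - 64519) = sqrt(51621 - 64519) = sqrt(-12898) = I*sqrt(12898)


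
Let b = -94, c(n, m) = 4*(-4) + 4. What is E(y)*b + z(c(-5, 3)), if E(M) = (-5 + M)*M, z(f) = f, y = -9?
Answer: -11856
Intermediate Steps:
c(n, m) = -12 (c(n, m) = -16 + 4 = -12)
E(M) = M*(-5 + M)
E(y)*b + z(c(-5, 3)) = -9*(-5 - 9)*(-94) - 12 = -9*(-14)*(-94) - 12 = 126*(-94) - 12 = -11844 - 12 = -11856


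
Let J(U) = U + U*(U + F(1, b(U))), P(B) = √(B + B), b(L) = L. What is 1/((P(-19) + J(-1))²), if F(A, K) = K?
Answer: (1 + I*√38)⁻² ≈ -0.024326 - 0.0081057*I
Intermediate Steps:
P(B) = √2*√B (P(B) = √(2*B) = √2*√B)
J(U) = U + 2*U² (J(U) = U + U*(U + U) = U + U*(2*U) = U + 2*U²)
1/((P(-19) + J(-1))²) = 1/((√2*√(-19) - (1 + 2*(-1)))²) = 1/((√2*(I*√19) - (1 - 2))²) = 1/((I*√38 - 1*(-1))²) = 1/((I*√38 + 1)²) = 1/((1 + I*√38)²) = (1 + I*√38)⁻²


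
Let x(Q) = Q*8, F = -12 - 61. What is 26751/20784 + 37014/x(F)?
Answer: -31403183/505744 ≈ -62.093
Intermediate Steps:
F = -73
x(Q) = 8*Q
26751/20784 + 37014/x(F) = 26751/20784 + 37014/((8*(-73))) = 26751*(1/20784) + 37014/(-584) = 8917/6928 + 37014*(-1/584) = 8917/6928 - 18507/292 = -31403183/505744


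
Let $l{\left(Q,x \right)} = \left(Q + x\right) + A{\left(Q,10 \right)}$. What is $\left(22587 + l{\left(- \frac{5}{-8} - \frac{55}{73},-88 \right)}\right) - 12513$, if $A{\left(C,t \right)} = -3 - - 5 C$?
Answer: $\frac{2914811}{292} \approx 9982.2$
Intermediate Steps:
$A{\left(C,t \right)} = -3 + 5 C$
$l{\left(Q,x \right)} = -3 + x + 6 Q$ ($l{\left(Q,x \right)} = \left(Q + x\right) + \left(-3 + 5 Q\right) = -3 + x + 6 Q$)
$\left(22587 + l{\left(- \frac{5}{-8} - \frac{55}{73},-88 \right)}\right) - 12513 = \left(22587 - \left(91 - 6 \left(- \frac{5}{-8} - \frac{55}{73}\right)\right)\right) - 12513 = \left(22587 - \left(91 - 6 \left(\left(-5\right) \left(- \frac{1}{8}\right) - \frac{55}{73}\right)\right)\right) - 12513 = \left(22587 - \left(91 - 6 \left(\frac{5}{8} - \frac{55}{73}\right)\right)\right) - 12513 = \left(22587 - \frac{26797}{292}\right) - 12513 = \frac{6568607}{292} - 12513 = \frac{2914811}{292}$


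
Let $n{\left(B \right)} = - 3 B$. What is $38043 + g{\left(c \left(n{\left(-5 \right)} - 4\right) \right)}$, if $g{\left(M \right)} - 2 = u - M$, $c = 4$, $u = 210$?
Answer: $38211$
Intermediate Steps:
$g{\left(M \right)} = 212 - M$ ($g{\left(M \right)} = 2 - \left(-210 + M\right) = 212 - M$)
$38043 + g{\left(c \left(n{\left(-5 \right)} - 4\right) \right)} = 38043 + \left(212 - 4 \left(\left(-3\right) \left(-5\right) - 4\right)\right) = 38043 + \left(212 - 4 \left(15 - 4\right)\right) = 38043 + \left(212 - 4 \cdot 11\right) = 38043 + \left(212 - 44\right) = 38043 + 168 = 38211$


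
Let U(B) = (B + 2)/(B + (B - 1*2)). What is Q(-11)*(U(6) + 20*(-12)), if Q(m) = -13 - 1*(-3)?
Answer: 2392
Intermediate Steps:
Q(m) = -10 (Q(m) = -13 + 3 = -10)
U(B) = (2 + B)/(-2 + 2*B) (U(B) = (2 + B)/(B + (B - 2)) = (2 + B)/(B + (-2 + B)) = (2 + B)/(-2 + 2*B))
Q(-11)*(U(6) + 20*(-12)) = -10*((2 + 6)/(2*(-1 + 6)) + 20*(-12)) = -10*((½)*8/5 - 240) = -10*((½)*(⅕)*8 - 240) = -10*(⅘ - 240) = -10*(-1196/5) = 2392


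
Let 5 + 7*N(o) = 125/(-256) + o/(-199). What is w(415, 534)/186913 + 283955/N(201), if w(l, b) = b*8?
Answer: -2703846531298064/8839676509 ≈ -3.0588e+5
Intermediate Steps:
N(o) = -1405/1792 - o/1393 (N(o) = -5/7 + (125/(-256) + o/(-199))/7 = -5/7 + (125*(-1/256) + o*(-1/199))/7 = -5/7 + (-125/256 - o/199)/7 = -5/7 + (-125/1792 - o/1393) = -1405/1792 - o/1393)
w(l, b) = 8*b
w(415, 534)/186913 + 283955/N(201) = (8*534)/186913 + 283955/(-1405/1792 - 1/1393*201) = 4272*(1/186913) + 283955/(-1405/1792 - 201/1393) = 4272/186913 + 283955/(-47293/50944) = 4272/186913 + 283955*(-50944/47293) = 4272/186913 - 14465803520/47293 = -2703846531298064/8839676509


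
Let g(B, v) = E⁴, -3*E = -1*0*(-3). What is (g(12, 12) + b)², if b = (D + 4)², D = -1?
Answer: 81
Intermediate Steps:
E = 0 (E = -(-1*0)*(-3)/3 = -0*(-3) = -⅓*0 = 0)
g(B, v) = 0 (g(B, v) = 0⁴ = 0)
b = 9 (b = (-1 + 4)² = 3² = 9)
(g(12, 12) + b)² = (0 + 9)² = 9² = 81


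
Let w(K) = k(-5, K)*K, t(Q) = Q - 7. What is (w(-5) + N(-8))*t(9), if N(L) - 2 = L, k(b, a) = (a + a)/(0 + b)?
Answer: -32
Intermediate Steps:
k(b, a) = 2*a/b (k(b, a) = (2*a)/b = 2*a/b)
N(L) = 2 + L
t(Q) = -7 + Q
w(K) = -2*K²/5 (w(K) = (2*K/(-5))*K = (2*K*(-⅕))*K = (-2*K/5)*K = -2*K²/5)
(w(-5) + N(-8))*t(9) = (-⅖*(-5)² + (2 - 8))*(-7 + 9) = (-⅖*25 - 6)*2 = (-10 - 6)*2 = -16*2 = -32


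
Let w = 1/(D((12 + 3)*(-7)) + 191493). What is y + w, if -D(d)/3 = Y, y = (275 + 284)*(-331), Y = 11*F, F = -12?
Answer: -35505029780/191889 ≈ -1.8503e+5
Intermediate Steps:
Y = -132 (Y = 11*(-12) = -132)
y = -185029 (y = 559*(-331) = -185029)
D(d) = 396 (D(d) = -3*(-132) = 396)
w = 1/191889 (w = 1/(396 + 191493) = 1/191889 ≈ 5.2113e-6)
y + w = -185029 + 1/191889 = -35505029780/191889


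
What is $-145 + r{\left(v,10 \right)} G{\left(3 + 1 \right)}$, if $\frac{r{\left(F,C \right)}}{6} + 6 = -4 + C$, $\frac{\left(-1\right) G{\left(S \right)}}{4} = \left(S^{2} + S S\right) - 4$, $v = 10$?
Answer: $-145$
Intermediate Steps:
$G{\left(S \right)} = 16 - 8 S^{2}$ ($G{\left(S \right)} = - 4 \left(\left(S^{2} + S S\right) - 4\right) = - 4 \left(\left(S^{2} + S^{2}\right) - 4\right) = - 4 \left(2 S^{2} - 4\right) = - 4 \left(-4 + 2 S^{2}\right) = 16 - 8 S^{2}$)
$r{\left(F,C \right)} = -60 + 6 C$ ($r{\left(F,C \right)} = -36 + 6 \left(-4 + C\right) = -36 + \left(-24 + 6 C\right) = -60 + 6 C$)
$-145 + r{\left(v,10 \right)} G{\left(3 + 1 \right)} = -145 + \left(-60 + 6 \cdot 10\right) \left(16 - 8 \left(3 + 1\right)^{2}\right) = -145 + \left(-60 + 60\right) \left(16 - 8 \cdot 4^{2}\right) = -145 + 0 \left(16 - 128\right) = -145 + 0 \left(-112\right) = -145 + 0 = -145$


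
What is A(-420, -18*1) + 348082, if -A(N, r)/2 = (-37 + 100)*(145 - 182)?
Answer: 352744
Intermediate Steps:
A(N, r) = 4662 (A(N, r) = -2*(-37 + 100)*(145 - 182) = -126*(-37) = -2*(-2331) = 4662)
A(-420, -18*1) + 348082 = 4662 + 348082 = 352744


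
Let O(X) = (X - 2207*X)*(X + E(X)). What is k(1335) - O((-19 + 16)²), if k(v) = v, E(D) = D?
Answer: 358707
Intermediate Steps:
O(X) = -4412*X² (O(X) = (X - 2207*X)*(X + X) = (-2206*X)*(2*X) = -4412*X²)
k(1335) - O((-19 + 16)²) = 1335 - (-4412)*((-19 + 16)²)² = 1335 - (-4412)*((-3)²)² = 1335 - (-4412)*9² = 1335 - (-4412)*81 = 1335 - 1*(-357372) = 1335 + 357372 = 358707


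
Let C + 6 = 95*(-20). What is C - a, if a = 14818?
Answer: -16724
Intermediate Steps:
C = -1906 (C = -6 + 95*(-20) = -6 - 1900 = -1906)
C - a = -1906 - 1*14818 = -1906 - 14818 = -16724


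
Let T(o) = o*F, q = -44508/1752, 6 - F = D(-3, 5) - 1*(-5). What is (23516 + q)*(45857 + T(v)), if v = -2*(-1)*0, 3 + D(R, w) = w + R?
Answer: 157272405339/146 ≈ 1.0772e+9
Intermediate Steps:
D(R, w) = -3 + R + w (D(R, w) = -3 + (w + R) = -3 + (R + w) = -3 + R + w)
v = 0 (v = 2*0 = 0)
F = 2 (F = 6 - ((-3 - 3 + 5) - 1*(-5)) = 6 - (-1 + 5) = 6 - 1*4 = 6 - 4 = 2)
q = -3709/146 (q = -44508*1/1752 = -3709/146 ≈ -25.404)
T(o) = 2*o (T(o) = o*2 = 2*o)
(23516 + q)*(45857 + T(v)) = (23516 - 3709/146)*(45857 + 2*0) = 3429627*(45857 + 0)/146 = (3429627/146)*45857 = 157272405339/146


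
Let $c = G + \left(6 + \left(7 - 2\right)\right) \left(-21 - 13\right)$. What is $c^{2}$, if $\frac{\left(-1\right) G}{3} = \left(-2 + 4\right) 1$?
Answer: $144400$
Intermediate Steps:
$G = -6$ ($G = - 3 \left(-2 + 4\right) 1 = - 3 \cdot 2 \cdot 1 = \left(-3\right) 2 = -6$)
$c = -380$ ($c = -6 + \left(6 + \left(7 - 2\right)\right) \left(-21 - 13\right) = -6 + \left(6 + \left(7 - 2\right)\right) \left(-34\right) = -6 + \left(6 + 5\right) \left(-34\right) = -6 + 11 \left(-34\right) = -6 - 374 = -380$)
$c^{2} = \left(-380\right)^{2} = 144400$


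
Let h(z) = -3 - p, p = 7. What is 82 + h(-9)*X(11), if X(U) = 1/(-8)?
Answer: 333/4 ≈ 83.250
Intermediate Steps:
X(U) = -⅛
h(z) = -10 (h(z) = -3 - 1*7 = -3 - 7 = -10)
82 + h(-9)*X(11) = 82 - 10*(-⅛) = 82 + 5/4 = 333/4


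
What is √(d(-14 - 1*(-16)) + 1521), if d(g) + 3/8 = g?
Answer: √24362/4 ≈ 39.021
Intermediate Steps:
d(g) = -3/8 + g
√(d(-14 - 1*(-16)) + 1521) = √((-3/8 + (-14 - 1*(-16))) + 1521) = √((-3/8 + (-14 + 16)) + 1521) = √((-3/8 + 2) + 1521) = √(13/8 + 1521) = √(12181/8) = √24362/4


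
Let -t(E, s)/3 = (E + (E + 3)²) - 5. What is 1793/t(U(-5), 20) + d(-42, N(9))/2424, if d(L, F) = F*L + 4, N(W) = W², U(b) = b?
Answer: 357089/3636 ≈ 98.209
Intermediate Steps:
t(E, s) = 15 - 3*E - 3*(3 + E)² (t(E, s) = -3*((E + (E + 3)²) - 5) = -3*((E + (3 + E)²) - 5) = -3*(-5 + E + (3 + E)²) = 15 - 3*E - 3*(3 + E)²)
d(L, F) = 4 + F*L
1793/t(U(-5), 20) + d(-42, N(9))/2424 = 1793/(15 - 3*(-5) - 3*(3 - 5)²) + (4 + 9²*(-42))/2424 = 1793/(15 + 15 - 3*(-2)²) + (4 + 81*(-42))*(1/2424) = 1793/(15 + 15 - 3*4) + (4 - 3402)*(1/2424) = 1793/(15 + 15 - 12) - 3398*1/2424 = 1793/18 - 1699/1212 = 357089/3636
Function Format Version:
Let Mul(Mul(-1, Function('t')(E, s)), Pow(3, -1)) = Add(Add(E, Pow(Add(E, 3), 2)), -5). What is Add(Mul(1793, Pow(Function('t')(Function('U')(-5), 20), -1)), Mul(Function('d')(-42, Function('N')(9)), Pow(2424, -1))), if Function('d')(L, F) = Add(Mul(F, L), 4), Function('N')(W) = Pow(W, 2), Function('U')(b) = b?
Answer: Rational(357089, 3636) ≈ 98.209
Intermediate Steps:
Function('t')(E, s) = Add(15, Mul(-3, E), Mul(-3, Pow(Add(3, E), 2))) (Function('t')(E, s) = Mul(-3, Add(Add(E, Pow(Add(E, 3), 2)), -5)) = Mul(-3, Add(Add(E, Pow(Add(3, E), 2)), -5)) = Mul(-3, Add(-5, E, Pow(Add(3, E), 2))) = Add(15, Mul(-3, E), Mul(-3, Pow(Add(3, E), 2))))
Function('d')(L, F) = Add(4, Mul(F, L))
Add(Mul(1793, Pow(Function('t')(Function('U')(-5), 20), -1)), Mul(Function('d')(-42, Function('N')(9)), Pow(2424, -1))) = Add(Mul(1793, Pow(Add(15, Mul(-3, -5), Mul(-3, Pow(Add(3, -5), 2))), -1)), Mul(Add(4, Mul(Pow(9, 2), -42)), Pow(2424, -1))) = Add(Mul(1793, Pow(Add(15, 15, Mul(-3, Pow(-2, 2))), -1)), Mul(Add(4, Mul(81, -42)), Rational(1, 2424))) = Add(Mul(1793, Pow(Add(15, 15, Mul(-3, 4)), -1)), Mul(Add(4, -3402), Rational(1, 2424))) = Add(Mul(1793, Pow(Add(15, 15, -12), -1)), Mul(-3398, Rational(1, 2424))) = Add(Mul(1793, Pow(18, -1)), Rational(-1699, 1212)) = Add(Mul(1793, Rational(1, 18)), Rational(-1699, 1212)) = Add(Rational(1793, 18), Rational(-1699, 1212)) = Rational(357089, 3636)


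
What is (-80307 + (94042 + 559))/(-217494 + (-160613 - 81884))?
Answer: -2042/65713 ≈ -0.031075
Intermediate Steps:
(-80307 + (94042 + 559))/(-217494 + (-160613 - 81884)) = (-80307 + 94601)/(-217494 - 242497) = 14294/(-459991) = 14294*(-1/459991) = -2042/65713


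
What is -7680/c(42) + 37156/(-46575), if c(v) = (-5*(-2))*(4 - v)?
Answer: 17178836/884925 ≈ 19.413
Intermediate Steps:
c(v) = 40 - 10*v (c(v) = 10*(4 - v) = 40 - 10*v)
-7680/c(42) + 37156/(-46575) = -7680/(40 - 10*42) + 37156/(-46575) = -7680/(40 - 420) + 37156*(-1/46575) = -7680/(-380) - 37156/46575 = -7680*(-1/380) - 37156/46575 = 384/19 - 37156/46575 = 17178836/884925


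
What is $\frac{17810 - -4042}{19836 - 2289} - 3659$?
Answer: $- \frac{21394207}{5849} \approx -3657.8$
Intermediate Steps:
$\frac{17810 - -4042}{19836 - 2289} - 3659 = \frac{17810 + 4042}{17547} - 3659 = 21852 \cdot \frac{1}{17547} - 3659 = \frac{7284}{5849} - 3659 = - \frac{21394207}{5849}$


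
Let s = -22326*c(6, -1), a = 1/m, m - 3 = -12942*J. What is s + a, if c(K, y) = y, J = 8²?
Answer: 18492290909/828285 ≈ 22326.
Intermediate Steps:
J = 64
m = -828285 (m = 3 - 12942*64 = 3 - 828288 = -828285)
a = -1/828285 (a = 1/(-828285) = -1/828285 ≈ -1.2073e-6)
s = 22326 (s = -22326*(-1) = 22326)
s + a = 22326 - 1/828285 = 18492290909/828285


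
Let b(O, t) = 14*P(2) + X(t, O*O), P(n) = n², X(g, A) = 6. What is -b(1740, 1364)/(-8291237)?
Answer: 62/8291237 ≈ 7.4778e-6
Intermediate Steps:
b(O, t) = 62 (b(O, t) = 14*2² + 6 = 14*4 + 6 = 56 + 6 = 62)
-b(1740, 1364)/(-8291237) = -62/(-8291237) = -62*(-1)/8291237 = -1*(-62/8291237) = 62/8291237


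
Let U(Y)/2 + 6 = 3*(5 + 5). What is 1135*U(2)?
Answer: 54480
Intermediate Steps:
U(Y) = 48 (U(Y) = -12 + 2*(3*(5 + 5)) = -12 + 2*(3*10) = -12 + 2*30 = -12 + 60 = 48)
1135*U(2) = 1135*48 = 54480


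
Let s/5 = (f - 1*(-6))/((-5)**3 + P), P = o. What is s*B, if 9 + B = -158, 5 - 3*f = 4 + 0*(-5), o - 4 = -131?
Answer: 15865/756 ≈ 20.985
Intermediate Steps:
o = -127 (o = 4 - 131 = -127)
P = -127
f = 1/3 (f = 5/3 - (4 + 0*(-5))/3 = 5/3 - (4 + 0)/3 = 5/3 - 1/3*4 = 5/3 - 4/3 = 1/3 ≈ 0.33333)
B = -167 (B = -9 - 158 = -167)
s = -95/756 (s = 5*((1/3 - 1*(-6))/((-5)**3 - 127)) = 5*((1/3 + 6)/(-125 - 127)) = 5*((19/3)/(-252)) = 5*((19/3)*(-1/252)) = 5*(-19/756) = -95/756 ≈ -0.12566)
s*B = -95/756*(-167) = 15865/756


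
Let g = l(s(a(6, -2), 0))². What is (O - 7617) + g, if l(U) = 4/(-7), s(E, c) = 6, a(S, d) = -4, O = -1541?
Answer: -448726/49 ≈ -9157.7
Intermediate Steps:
l(U) = -4/7 (l(U) = 4*(-⅐) = -4/7)
g = 16/49 (g = (-4/7)² = 16/49 ≈ 0.32653)
(O - 7617) + g = (-1541 - 7617) + 16/49 = -9158 + 16/49 = -448726/49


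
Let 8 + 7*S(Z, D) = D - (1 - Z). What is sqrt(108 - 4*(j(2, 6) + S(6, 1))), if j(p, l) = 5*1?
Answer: 4*sqrt(273)/7 ≈ 9.4415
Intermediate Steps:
j(p, l) = 5
S(Z, D) = -9/7 + D/7 + Z/7 (S(Z, D) = -8/7 + (D - (1 - Z))/7 = -8/7 + (D + (-1 + Z))/7 = -8/7 + (-1 + D + Z)/7 = -8/7 + (-1/7 + D/7 + Z/7) = -9/7 + D/7 + Z/7)
sqrt(108 - 4*(j(2, 6) + S(6, 1))) = sqrt(108 - 4*(5 + (-9/7 + (1/7)*1 + (1/7)*6))) = sqrt(108 - 4*(5 + (-9/7 + 1/7 + 6/7))) = sqrt(108 - 4*(5 - 2/7)) = sqrt(108 - 4*33/7) = sqrt(108 - 132/7) = sqrt(624/7) = 4*sqrt(273)/7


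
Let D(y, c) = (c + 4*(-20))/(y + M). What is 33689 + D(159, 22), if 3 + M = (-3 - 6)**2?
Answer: 7984235/237 ≈ 33689.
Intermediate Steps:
M = 78 (M = -3 + (-3 - 6)**2 = -3 + (-9)**2 = -3 + 81 = 78)
D(y, c) = (-80 + c)/(78 + y) (D(y, c) = (c + 4*(-20))/(y + 78) = (c - 80)/(78 + y) = (-80 + c)/(78 + y))
33689 + D(159, 22) = 33689 + (-80 + 22)/(78 + 159) = 33689 - 58/237 = 7984235/237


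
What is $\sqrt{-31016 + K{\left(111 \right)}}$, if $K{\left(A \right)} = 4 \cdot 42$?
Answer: $8 i \sqrt{482} \approx 175.64 i$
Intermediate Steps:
$K{\left(A \right)} = 168$
$\sqrt{-31016 + K{\left(111 \right)}} = \sqrt{-31016 + 168} = \sqrt{-30848} = 8 i \sqrt{482}$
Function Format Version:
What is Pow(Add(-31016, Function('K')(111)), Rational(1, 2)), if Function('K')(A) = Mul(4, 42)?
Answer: Mul(8, I, Pow(482, Rational(1, 2))) ≈ Mul(175.64, I)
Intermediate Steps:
Function('K')(A) = 168
Pow(Add(-31016, Function('K')(111)), Rational(1, 2)) = Pow(Add(-31016, 168), Rational(1, 2)) = Pow(-30848, Rational(1, 2)) = Mul(8, I, Pow(482, Rational(1, 2)))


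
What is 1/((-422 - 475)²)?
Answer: 1/804609 ≈ 1.2428e-6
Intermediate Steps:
1/((-422 - 475)²) = 1/((-897)²) = 1/804609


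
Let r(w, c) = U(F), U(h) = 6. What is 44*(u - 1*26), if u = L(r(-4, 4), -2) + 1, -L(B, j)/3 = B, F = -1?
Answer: -1892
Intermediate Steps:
r(w, c) = 6
L(B, j) = -3*B
u = -17 (u = -3*6 + 1 = -18 + 1 = -17)
44*(u - 1*26) = 44*(-17 - 1*26) = 44*(-17 - 26) = 44*(-43) = -1892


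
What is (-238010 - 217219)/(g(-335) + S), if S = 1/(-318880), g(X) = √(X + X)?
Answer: 145163423520/68128584448001 + 46289712492057600*I*√670/68128584448001 ≈ 0.0021307 + 17587.0*I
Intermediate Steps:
g(X) = √2*√X (g(X) = √(2*X) = √2*√X)
S = -1/318880 ≈ -3.1360e-6
(-238010 - 217219)/(g(-335) + S) = (-238010 - 217219)/(√2*√(-335) - 1/318880) = -455229/(√2*(I*√335) - 1/318880) = -455229/(I*√670 - 1/318880) = -455229/(-1/318880 + I*√670)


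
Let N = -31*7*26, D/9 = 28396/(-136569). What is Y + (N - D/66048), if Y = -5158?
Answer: -2706032786501/250558592 ≈ -10800.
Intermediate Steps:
D = -85188/45523 (D = 9*(28396/(-136569)) = 9*(28396*(-1/136569)) = 9*(-28396/136569) = -85188/45523 ≈ -1.8713)
N = -5642 (N = -217*26 = -5642)
Y + (N - D/66048) = -5158 + (-5642 - (-85188)/(45523*66048)) = -5158 + (-5642 - 1*(-7099/250558592)) = -5158 + (-5642 + 7099/250558592) = -5158 - 1413651568965/250558592 = -2706032786501/250558592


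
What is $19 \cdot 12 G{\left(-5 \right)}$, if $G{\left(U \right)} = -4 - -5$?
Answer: $228$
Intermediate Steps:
$G{\left(U \right)} = 1$ ($G{\left(U \right)} = -4 + 5 = 1$)
$19 \cdot 12 G{\left(-5 \right)} = 19 \cdot 12 \cdot 1 = 228 \cdot 1 = 228$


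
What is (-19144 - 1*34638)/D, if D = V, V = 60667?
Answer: -53782/60667 ≈ -0.88651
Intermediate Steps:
D = 60667
(-19144 - 1*34638)/D = (-19144 - 1*34638)/60667 = (-19144 - 34638)*(1/60667) = -53782*1/60667 = -53782/60667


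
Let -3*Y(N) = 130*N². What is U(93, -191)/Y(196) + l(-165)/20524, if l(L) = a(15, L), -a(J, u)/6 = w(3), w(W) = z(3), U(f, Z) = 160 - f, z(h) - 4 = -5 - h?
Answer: 4133307/3660660640 ≈ 0.0011291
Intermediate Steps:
z(h) = -1 - h (z(h) = 4 + (-5 - h) = -1 - h)
w(W) = -4 (w(W) = -1 - 1*3 = -1 - 3 = -4)
Y(N) = -130*N²/3
a(J, u) = 24 (a(J, u) = -6*(-4) = 24)
l(L) = 24
U(93, -191)/Y(196) + l(-165)/20524 = (160 - 1*93)/((-130/3*196²)) + 24/20524 = (160 - 93)/((-130/3*38416)) + 24*(1/20524) = 67/(-4994080/3) + 6/5131 = 67*(-3/4994080) + 6/5131 = -201/4994080 + 6/5131 = 4133307/3660660640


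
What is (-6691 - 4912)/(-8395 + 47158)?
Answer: -11603/38763 ≈ -0.29933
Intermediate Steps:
(-6691 - 4912)/(-8395 + 47158) = -11603/38763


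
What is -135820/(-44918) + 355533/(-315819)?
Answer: 4487450881/2364326307 ≈ 1.8980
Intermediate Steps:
-135820/(-44918) + 355533/(-315819) = -135820*(-1/44918) + 355533*(-1/315819) = 67910/22459 - 118511/105273 = 4487450881/2364326307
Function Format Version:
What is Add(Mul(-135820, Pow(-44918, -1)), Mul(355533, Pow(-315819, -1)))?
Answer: Rational(4487450881, 2364326307) ≈ 1.8980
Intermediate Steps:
Add(Mul(-135820, Pow(-44918, -1)), Mul(355533, Pow(-315819, -1))) = Add(Mul(-135820, Rational(-1, 44918)), Mul(355533, Rational(-1, 315819))) = Add(Rational(67910, 22459), Rational(-118511, 105273)) = Rational(4487450881, 2364326307)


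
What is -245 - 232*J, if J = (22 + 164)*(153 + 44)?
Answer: -8501189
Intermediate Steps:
J = 36642 (J = 186*197 = 36642)
-245 - 232*J = -245 - 232*36642 = -245 - 8500944 = -8501189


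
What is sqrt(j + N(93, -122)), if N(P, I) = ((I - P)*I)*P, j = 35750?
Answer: 2*sqrt(618785) ≈ 1573.3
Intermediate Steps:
N(P, I) = I*P*(I - P) (N(P, I) = (I*(I - P))*P = I*P*(I - P))
sqrt(j + N(93, -122)) = sqrt(35750 - 122*93*(-122 - 1*93)) = sqrt(35750 - 122*93*(-122 - 93)) = sqrt(35750 - 122*93*(-215)) = sqrt(35750 + 2439390) = sqrt(2475140) = 2*sqrt(618785)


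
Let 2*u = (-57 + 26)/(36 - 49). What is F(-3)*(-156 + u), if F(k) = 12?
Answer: -24150/13 ≈ -1857.7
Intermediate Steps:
u = 31/26 (u = ((-57 + 26)/(36 - 49))/2 = (-31/(-13))/2 = (-31*(-1/13))/2 = (½)*(31/13) = 31/26 ≈ 1.1923)
F(-3)*(-156 + u) = 12*(-156 + 31/26) = 12*(-4025/26) = -24150/13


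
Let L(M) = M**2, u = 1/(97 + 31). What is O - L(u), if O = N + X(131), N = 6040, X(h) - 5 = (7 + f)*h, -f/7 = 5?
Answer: 38944767/16384 ≈ 2377.0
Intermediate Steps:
f = -35 (f = -7*5 = -35)
X(h) = 5 - 28*h (X(h) = 5 + (7 - 35)*h = 5 - 28*h)
u = 1/128 ≈ 0.0078125
O = 2377 (O = 6040 + (5 - 28*131) = 6040 + (5 - 3668) = 6040 - 3663 = 2377)
O - L(u) = 2377 - (1/128)**2 = 2377 - 1*1/16384 = 2377 - 1/16384 = 38944767/16384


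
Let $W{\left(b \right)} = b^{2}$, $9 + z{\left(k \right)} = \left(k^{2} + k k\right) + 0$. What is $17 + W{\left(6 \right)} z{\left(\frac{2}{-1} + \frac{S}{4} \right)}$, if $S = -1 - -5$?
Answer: $-235$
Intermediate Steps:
$S = 4$ ($S = -1 + 5 = 4$)
$z{\left(k \right)} = -9 + 2 k^{2}$ ($z{\left(k \right)} = -9 + \left(\left(k^{2} + k k\right) + 0\right) = -9 + \left(\left(k^{2} + k^{2}\right) + 0\right) = -9 + \left(2 k^{2} + 0\right) = -9 + 2 k^{2}$)
$17 + W{\left(6 \right)} z{\left(\frac{2}{-1} + \frac{S}{4} \right)} = 17 + 6^{2} \left(-9 + 2 \left(\frac{2}{-1} + \frac{4}{4}\right)^{2}\right) = 17 + 36 \left(-9 + 2 \left(2 \left(-1\right) + 4 \cdot \frac{1}{4}\right)^{2}\right) = 17 + 36 \left(-9 + 2 \left(-2 + 1\right)^{2}\right) = 17 + 36 \left(-9 + 2 \left(-1\right)^{2}\right) = 17 + 36 \left(-9 + 2 \cdot 1\right) = 17 + 36 \left(-9 + 2\right) = 17 + 36 \left(-7\right) = 17 - 252 = -235$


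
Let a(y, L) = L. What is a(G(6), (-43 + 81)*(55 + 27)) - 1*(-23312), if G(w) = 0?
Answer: 26428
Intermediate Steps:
a(G(6), (-43 + 81)*(55 + 27)) - 1*(-23312) = (-43 + 81)*(55 + 27) - 1*(-23312) = 38*82 + 23312 = 3116 + 23312 = 26428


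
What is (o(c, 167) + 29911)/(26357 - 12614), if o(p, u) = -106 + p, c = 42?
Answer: 9949/4581 ≈ 2.1718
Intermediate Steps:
(o(c, 167) + 29911)/(26357 - 12614) = ((-106 + 42) + 29911)/(26357 - 12614) = (-64 + 29911)/13743 = 29847*(1/13743) = 9949/4581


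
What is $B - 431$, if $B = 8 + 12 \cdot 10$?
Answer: $-303$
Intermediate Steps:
$B = 128$ ($B = 8 + 120 = 128$)
$B - 431 = 128 - 431 = -303$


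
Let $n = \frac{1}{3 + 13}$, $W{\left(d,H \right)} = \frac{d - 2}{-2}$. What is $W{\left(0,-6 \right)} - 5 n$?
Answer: $\frac{11}{16} \approx 0.6875$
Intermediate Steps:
$W{\left(d,H \right)} = 1 - \frac{d}{2}$ ($W{\left(d,H \right)} = \left(d - 2\right) \left(- \frac{1}{2}\right) = \left(-2 + d\right) \left(- \frac{1}{2}\right) = 1 - \frac{d}{2}$)
$n = \frac{1}{16} \approx 0.0625$
$W{\left(0,-6 \right)} - 5 n = \left(1 - 0\right) - \frac{5}{16} = \left(1 + 0\right) - \frac{5}{16} = 1 - \frac{5}{16} = \frac{11}{16}$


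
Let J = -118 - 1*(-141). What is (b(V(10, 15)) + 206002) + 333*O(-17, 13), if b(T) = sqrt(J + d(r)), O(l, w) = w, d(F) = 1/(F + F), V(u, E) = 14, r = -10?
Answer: 210331 + 3*sqrt(255)/10 ≈ 2.1034e+5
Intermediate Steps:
d(F) = 1/(2*F)
J = 23 (J = -118 + 141 = 23)
b(T) = 3*sqrt(255)/10 (b(T) = sqrt(23 + (1/2)/(-10)) = sqrt(23 + (1/2)*(-1/10)) = sqrt(23 - 1/20) = sqrt(459/20) = 3*sqrt(255)/10)
(b(V(10, 15)) + 206002) + 333*O(-17, 13) = (3*sqrt(255)/10 + 206002) + 333*13 = (206002 + 3*sqrt(255)/10) + 4329 = 210331 + 3*sqrt(255)/10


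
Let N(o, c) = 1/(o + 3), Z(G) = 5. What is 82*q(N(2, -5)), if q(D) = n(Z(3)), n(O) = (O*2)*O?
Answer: 4100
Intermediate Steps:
N(o, c) = 1/(3 + o)
n(O) = 2*O² (n(O) = (2*O)*O = 2*O²)
q(D) = 50 (q(D) = 2*5² = 2*25 = 50)
82*q(N(2, -5)) = 82*50 = 4100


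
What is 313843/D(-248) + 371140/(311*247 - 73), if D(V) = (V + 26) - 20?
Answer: -1499734457/1160753 ≈ -1292.0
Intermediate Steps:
D(V) = 6 + V (D(V) = (26 + V) - 20 = 6 + V)
313843/D(-248) + 371140/(311*247 - 73) = 313843/(6 - 248) + 371140/(311*247 - 73) = 313843/(-242) + 371140/(76817 - 73) = 313843*(-1/242) + 371140/76744 = -313843/242 + 371140*(1/76744) = -313843/242 + 92785/19186 = -1499734457/1160753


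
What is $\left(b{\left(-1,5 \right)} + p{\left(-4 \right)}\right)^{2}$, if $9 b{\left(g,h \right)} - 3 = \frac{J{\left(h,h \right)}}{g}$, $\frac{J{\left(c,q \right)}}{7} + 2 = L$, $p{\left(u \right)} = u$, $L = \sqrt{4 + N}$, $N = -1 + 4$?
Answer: $\frac{704}{81} + \frac{266 \sqrt{7}}{81} \approx 17.38$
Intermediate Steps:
$N = 3$
$L = \sqrt{7}$ ($L = \sqrt{4 + 3} = \sqrt{7} \approx 2.6458$)
$J{\left(c,q \right)} = -14 + 7 \sqrt{7}$
$b{\left(g,h \right)} = \frac{1}{3} + \frac{-14 + 7 \sqrt{7}}{9 g}$ ($b{\left(g,h \right)} = \frac{1}{3} + \frac{\left(-14 + 7 \sqrt{7}\right) \frac{1}{g}}{9} = \frac{1}{3} + \frac{\frac{1}{g} \left(-14 + 7 \sqrt{7}\right)}{9} = \frac{1}{3} + \frac{-14 + 7 \sqrt{7}}{9 g}$)
$\left(b{\left(-1,5 \right)} + p{\left(-4 \right)}\right)^{2} = \left(\frac{-14 + 3 \left(-1\right) + 7 \sqrt{7}}{9 \left(-1\right)} - 4\right)^{2} = \left(\frac{1}{9} \left(-1\right) \left(-14 - 3 + 7 \sqrt{7}\right) - 4\right)^{2} = \left(\frac{1}{9} \left(-1\right) \left(-17 + 7 \sqrt{7}\right) - 4\right)^{2} = \left(\left(\frac{17}{9} - \frac{7 \sqrt{7}}{9}\right) - 4\right)^{2} = \left(- \frac{19}{9} - \frac{7 \sqrt{7}}{9}\right)^{2}$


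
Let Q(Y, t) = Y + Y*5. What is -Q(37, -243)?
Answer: -222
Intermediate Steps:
Q(Y, t) = 6*Y (Q(Y, t) = Y + 5*Y = 6*Y)
-Q(37, -243) = -6*37 = -1*222 = -222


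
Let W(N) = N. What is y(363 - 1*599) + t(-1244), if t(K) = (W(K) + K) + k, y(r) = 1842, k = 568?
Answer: -78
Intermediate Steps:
t(K) = 568 + 2*K (t(K) = (K + K) + 568 = 2*K + 568 = 568 + 2*K)
y(363 - 1*599) + t(-1244) = 1842 + (568 + 2*(-1244)) = 1842 + (568 - 2488) = 1842 - 1920 = -78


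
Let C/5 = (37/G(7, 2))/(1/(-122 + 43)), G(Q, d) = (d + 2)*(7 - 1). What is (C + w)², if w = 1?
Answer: 212897281/576 ≈ 3.6961e+5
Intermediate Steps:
G(Q, d) = 12 + 6*d (G(Q, d) = (2 + d)*6 = 12 + 6*d)
C = -14615/24 (C = 5*((37/(12 + 6*2))/(1/(-122 + 43))) = 5*((37/(12 + 12))/(1/(-79))) = 5*((37/24)/(-1/79)) = 5*((37*(1/24))*(-79)) = 5*((37/24)*(-79)) = 5*(-2923/24) = -14615/24 ≈ -608.96)
(C + w)² = (-14615/24 + 1)² = (-14591/24)² = 212897281/576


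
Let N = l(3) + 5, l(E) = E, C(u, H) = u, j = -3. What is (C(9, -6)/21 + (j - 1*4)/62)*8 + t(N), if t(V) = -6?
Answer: -754/217 ≈ -3.4747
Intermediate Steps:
N = 8 (N = 3 + 5 = 8)
(C(9, -6)/21 + (j - 1*4)/62)*8 + t(N) = (9/21 + (-3 - 1*4)/62)*8 - 6 = (9*(1/21) + (-3 - 4)*(1/62))*8 - 6 = (3/7 - 7*1/62)*8 - 6 = (3/7 - 7/62)*8 - 6 = (137/434)*8 - 6 = 548/217 - 6 = -754/217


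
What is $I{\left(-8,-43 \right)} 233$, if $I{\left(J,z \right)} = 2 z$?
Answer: $-20038$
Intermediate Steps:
$I{\left(-8,-43 \right)} 233 = 2 \left(-43\right) 233 = \left(-86\right) 233 = -20038$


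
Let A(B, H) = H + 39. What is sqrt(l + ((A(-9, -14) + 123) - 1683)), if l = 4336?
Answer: sqrt(2801) ≈ 52.924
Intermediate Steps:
A(B, H) = 39 + H
sqrt(l + ((A(-9, -14) + 123) - 1683)) = sqrt(4336 + (((39 - 14) + 123) - 1683)) = sqrt(4336 + ((25 + 123) - 1683)) = sqrt(4336 + (148 - 1683)) = sqrt(4336 - 1535) = sqrt(2801)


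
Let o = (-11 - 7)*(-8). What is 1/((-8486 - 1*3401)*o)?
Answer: -1/1711728 ≈ -5.8420e-7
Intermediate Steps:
o = 144 (o = -18*(-8) = 144)
1/((-8486 - 1*3401)*o) = 1/((-8486 - 1*3401)*144) = 1/((-8486 - 3401)*144) = 1/(-11887*144) = 1/(-1711728) = -1/1711728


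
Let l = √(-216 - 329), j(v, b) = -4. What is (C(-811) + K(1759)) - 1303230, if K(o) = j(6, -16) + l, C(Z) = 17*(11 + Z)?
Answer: -1316834 + I*√545 ≈ -1.3168e+6 + 23.345*I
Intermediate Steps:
C(Z) = 187 + 17*Z
l = I*√545 (l = √(-545) = I*√545 ≈ 23.345*I)
K(o) = -4 + I*√545
(C(-811) + K(1759)) - 1303230 = ((187 + 17*(-811)) + (-4 + I*√545)) - 1303230 = ((187 - 13787) + (-4 + I*√545)) - 1303230 = (-13600 + (-4 + I*√545)) - 1303230 = (-13604 + I*√545) - 1303230 = -1316834 + I*√545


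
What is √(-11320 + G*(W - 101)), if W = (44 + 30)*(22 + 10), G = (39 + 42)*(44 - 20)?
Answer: 4*√274733 ≈ 2096.6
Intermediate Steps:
G = 1944 (G = 81*24 = 1944)
W = 2368 (W = 74*32 = 2368)
√(-11320 + G*(W - 101)) = √(-11320 + 1944*(2368 - 101)) = √(-11320 + 1944*2267) = √(-11320 + 4407048) = √4395728 = 4*√274733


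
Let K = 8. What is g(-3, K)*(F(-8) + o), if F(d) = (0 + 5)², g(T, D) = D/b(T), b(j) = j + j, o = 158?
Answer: -244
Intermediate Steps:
b(j) = 2*j
g(T, D) = D/(2*T) (g(T, D) = D/((2*T)) = D*(1/(2*T)) = D/(2*T))
F(d) = 25 (F(d) = 5² = 25)
g(-3, K)*(F(-8) + o) = ((½)*8/(-3))*(25 + 158) = ((½)*8*(-⅓))*183 = -4/3*183 = -244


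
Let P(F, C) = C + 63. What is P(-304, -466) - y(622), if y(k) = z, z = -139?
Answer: -264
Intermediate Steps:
y(k) = -139
P(F, C) = 63 + C
P(-304, -466) - y(622) = (63 - 466) - 1*(-139) = -403 + 139 = -264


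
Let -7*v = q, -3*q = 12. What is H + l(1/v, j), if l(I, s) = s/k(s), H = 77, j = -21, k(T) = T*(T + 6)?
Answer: 1154/15 ≈ 76.933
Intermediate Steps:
q = -4 (q = -1/3*12 = -4)
v = 4/7 (v = -1/7*(-4) = 4/7 ≈ 0.57143)
k(T) = T*(6 + T)
l(I, s) = 1/(6 + s) (l(I, s) = s/((s*(6 + s))) = s*(1/(s*(6 + s))) = 1/(6 + s))
H + l(1/v, j) = 77 + 1/(6 - 21) = 77 + 1/(-15) = 77 - 1/15 = 1154/15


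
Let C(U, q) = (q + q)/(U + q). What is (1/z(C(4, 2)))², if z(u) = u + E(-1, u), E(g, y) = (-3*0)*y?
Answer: 9/4 ≈ 2.2500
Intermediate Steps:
C(U, q) = 2*q/(U + q) (C(U, q) = (2*q)/(U + q) = 2*q/(U + q))
E(g, y) = 0 (E(g, y) = 0*y = 0)
z(u) = u (z(u) = u + 0 = u)
(1/z(C(4, 2)))² = (1/(2*2/(4 + 2)))² = (1/(2*2/6))² = (1/(2*2*(⅙)))² = (1/(⅔))² = (3/2)² = 9/4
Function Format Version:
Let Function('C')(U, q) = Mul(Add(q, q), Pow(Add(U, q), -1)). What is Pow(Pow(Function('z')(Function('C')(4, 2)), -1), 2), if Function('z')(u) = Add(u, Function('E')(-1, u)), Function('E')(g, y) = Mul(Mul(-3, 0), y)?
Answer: Rational(9, 4) ≈ 2.2500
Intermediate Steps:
Function('C')(U, q) = Mul(2, q, Pow(Add(U, q), -1)) (Function('C')(U, q) = Mul(Mul(2, q), Pow(Add(U, q), -1)) = Mul(2, q, Pow(Add(U, q), -1)))
Function('E')(g, y) = 0 (Function('E')(g, y) = Mul(0, y) = 0)
Function('z')(u) = u (Function('z')(u) = Add(u, 0) = u)
Pow(Pow(Function('z')(Function('C')(4, 2)), -1), 2) = Pow(Pow(Mul(2, 2, Pow(Add(4, 2), -1)), -1), 2) = Pow(Pow(Mul(2, 2, Pow(6, -1)), -1), 2) = Pow(Pow(Mul(2, 2, Rational(1, 6)), -1), 2) = Pow(Pow(Rational(2, 3), -1), 2) = Pow(Rational(3, 2), 2) = Rational(9, 4)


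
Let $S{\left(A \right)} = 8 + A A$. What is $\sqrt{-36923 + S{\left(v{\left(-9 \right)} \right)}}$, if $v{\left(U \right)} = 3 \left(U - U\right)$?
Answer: $i \sqrt{36915} \approx 192.13 i$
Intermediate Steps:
$v{\left(U \right)} = 0$ ($v{\left(U \right)} = 3 \cdot 0 = 0$)
$S{\left(A \right)} = 8 + A^{2}$
$\sqrt{-36923 + S{\left(v{\left(-9 \right)} \right)}} = \sqrt{-36923 + \left(8 + 0^{2}\right)} = \sqrt{-36923 + \left(8 + 0\right)} = \sqrt{-36923 + 8} = \sqrt{-36915} = i \sqrt{36915}$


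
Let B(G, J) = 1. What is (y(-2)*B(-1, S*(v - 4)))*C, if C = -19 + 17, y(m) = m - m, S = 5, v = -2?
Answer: 0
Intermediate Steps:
y(m) = 0
C = -2
(y(-2)*B(-1, S*(v - 4)))*C = (0*1)*(-2) = 0*(-2) = 0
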